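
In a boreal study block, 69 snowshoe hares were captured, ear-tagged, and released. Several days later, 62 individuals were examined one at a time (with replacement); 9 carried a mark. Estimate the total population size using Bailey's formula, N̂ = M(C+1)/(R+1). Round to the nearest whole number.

N̂ = 69·(62+1)/(9+1) = 69·63/10 = 4347/10 ≈ 434.7 → 435

N ≈ 435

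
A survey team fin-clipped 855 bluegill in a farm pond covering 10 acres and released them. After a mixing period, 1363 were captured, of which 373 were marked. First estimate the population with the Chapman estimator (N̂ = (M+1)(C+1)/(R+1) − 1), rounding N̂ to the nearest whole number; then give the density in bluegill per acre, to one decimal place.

density ≈ 312.1 bluegill per acre

N̂ = 856·1364/374 − 1 = 1167584/374 − 1 ≈ 3120.9 → 3121
Density = N̂ / area = 3121 / 10 ≈ 312.10 → 312.1 per acre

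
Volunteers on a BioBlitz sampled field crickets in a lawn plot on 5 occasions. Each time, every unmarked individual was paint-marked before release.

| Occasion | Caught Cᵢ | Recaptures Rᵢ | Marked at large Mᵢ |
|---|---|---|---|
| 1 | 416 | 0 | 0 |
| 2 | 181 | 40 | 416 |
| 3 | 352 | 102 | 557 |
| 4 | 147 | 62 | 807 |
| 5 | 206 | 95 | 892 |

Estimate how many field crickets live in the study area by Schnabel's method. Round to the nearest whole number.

Σ MᵢCᵢ = 0·416 + 416·181 + 557·352 + 807·147 + 892·206 = 0 + 75296 + 196064 + 118629 + 183752 = 573741
Σ Rᵢ = 0 + 40 + 102 + 62 + 95 = 299
N̂ = 573741 / 299 ≈ 1918.9 → 1919

N ≈ 1919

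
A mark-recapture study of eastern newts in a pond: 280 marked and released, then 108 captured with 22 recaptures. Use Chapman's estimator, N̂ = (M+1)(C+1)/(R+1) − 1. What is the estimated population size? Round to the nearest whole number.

N̂ = (280+1)(108+1)/(22+1) − 1 = 281·109/23 − 1
= 30629/23 − 1 ≈ 1331.7 − 1 ≈ 1330.7 → 1331

N ≈ 1331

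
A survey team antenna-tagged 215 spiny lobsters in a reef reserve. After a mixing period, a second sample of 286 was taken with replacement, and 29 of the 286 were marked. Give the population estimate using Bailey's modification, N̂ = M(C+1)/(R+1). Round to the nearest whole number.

N ≈ 2057

N̂ = 215·(286+1)/(29+1) = 215·287/30 = 61705/30 ≈ 2056.8 → 2057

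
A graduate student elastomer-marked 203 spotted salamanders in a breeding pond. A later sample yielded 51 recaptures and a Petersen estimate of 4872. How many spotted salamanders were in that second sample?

From N = M·C/R: C = N·R / M = 4872·51 / 203 = 248472 / 203 = 1224.

C = 1224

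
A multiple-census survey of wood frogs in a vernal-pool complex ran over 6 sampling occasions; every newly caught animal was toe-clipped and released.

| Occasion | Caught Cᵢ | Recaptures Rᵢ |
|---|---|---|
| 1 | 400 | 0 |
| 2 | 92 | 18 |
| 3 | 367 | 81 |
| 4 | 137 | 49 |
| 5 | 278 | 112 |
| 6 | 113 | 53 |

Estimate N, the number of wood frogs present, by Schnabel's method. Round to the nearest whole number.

N ≈ 2125

Marked at large before each occasion: Mᵢ = Σⱼ<ᵢ (Cⱼ − Rⱼ) → M1=0, M2=400, M3=474, M4=760, M5=848, M6=1014
Σ MᵢCᵢ = 0·400 + 400·92 + 474·367 + 760·137 + 848·278 + 1014·113 = 0 + 36800 + 173958 + 104120 + 235744 + 114582 = 665204
Σ Rᵢ = 0 + 18 + 81 + 49 + 112 + 53 = 313
N̂ = 665204 / 313 ≈ 2125.3 → 2125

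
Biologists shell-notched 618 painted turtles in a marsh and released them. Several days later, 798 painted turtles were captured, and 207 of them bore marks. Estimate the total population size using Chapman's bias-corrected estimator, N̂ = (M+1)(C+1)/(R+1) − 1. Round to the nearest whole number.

N̂ = (618+1)(798+1)/(207+1) − 1 = 619·799/208 − 1
= 494581/208 − 1 ≈ 2377.8 − 1 ≈ 2376.8 → 2377

N ≈ 2377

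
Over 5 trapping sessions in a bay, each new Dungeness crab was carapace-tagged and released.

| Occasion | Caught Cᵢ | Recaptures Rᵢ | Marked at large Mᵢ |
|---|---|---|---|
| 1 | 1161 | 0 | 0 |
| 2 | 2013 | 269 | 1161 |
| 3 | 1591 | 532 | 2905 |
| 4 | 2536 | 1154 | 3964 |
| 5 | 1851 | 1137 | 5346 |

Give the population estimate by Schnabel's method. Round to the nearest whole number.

N ≈ 8702

Σ MᵢCᵢ = 0·1161 + 1161·2013 + 2905·1591 + 3964·2536 + 5346·1851 = 0 + 2337093 + 4621855 + 10052704 + 9895446 = 26907098
Σ Rᵢ = 0 + 269 + 532 + 1154 + 1137 = 3092
N̂ = 26907098 / 3092 ≈ 8702.2 → 8702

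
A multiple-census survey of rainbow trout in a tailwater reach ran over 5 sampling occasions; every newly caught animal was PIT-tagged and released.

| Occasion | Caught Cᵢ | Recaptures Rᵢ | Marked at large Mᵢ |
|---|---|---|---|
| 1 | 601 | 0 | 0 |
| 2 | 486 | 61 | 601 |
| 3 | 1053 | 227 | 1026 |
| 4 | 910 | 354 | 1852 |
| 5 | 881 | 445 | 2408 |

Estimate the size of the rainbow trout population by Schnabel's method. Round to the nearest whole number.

Σ MᵢCᵢ = 0·601 + 601·486 + 1026·1053 + 1852·910 + 2408·881 = 0 + 292086 + 1080378 + 1685320 + 2121448 = 5179232
Σ Rᵢ = 0 + 61 + 227 + 354 + 445 = 1087
N̂ = 5179232 / 1087 ≈ 4764.7 → 4765

N ≈ 4765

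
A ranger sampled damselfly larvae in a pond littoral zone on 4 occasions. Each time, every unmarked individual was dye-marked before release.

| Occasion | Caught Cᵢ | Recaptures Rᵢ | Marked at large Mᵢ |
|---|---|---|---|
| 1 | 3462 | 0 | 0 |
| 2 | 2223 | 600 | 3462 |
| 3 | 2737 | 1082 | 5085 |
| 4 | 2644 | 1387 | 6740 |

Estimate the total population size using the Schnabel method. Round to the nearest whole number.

N ≈ 12,849

Σ MᵢCᵢ = 0·3462 + 3462·2223 + 5085·2737 + 6740·2644 = 0 + 7696026 + 13917645 + 17820560 = 39434231
Σ Rᵢ = 0 + 600 + 1082 + 1387 = 3069
N̂ = 39434231 / 3069 ≈ 12849.2 → 12849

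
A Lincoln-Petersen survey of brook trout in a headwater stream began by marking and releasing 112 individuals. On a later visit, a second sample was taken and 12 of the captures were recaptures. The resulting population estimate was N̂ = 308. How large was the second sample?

From N = M·C/R: C = N·R / M = 308·12 / 112 = 3696 / 112 = 33.

C = 33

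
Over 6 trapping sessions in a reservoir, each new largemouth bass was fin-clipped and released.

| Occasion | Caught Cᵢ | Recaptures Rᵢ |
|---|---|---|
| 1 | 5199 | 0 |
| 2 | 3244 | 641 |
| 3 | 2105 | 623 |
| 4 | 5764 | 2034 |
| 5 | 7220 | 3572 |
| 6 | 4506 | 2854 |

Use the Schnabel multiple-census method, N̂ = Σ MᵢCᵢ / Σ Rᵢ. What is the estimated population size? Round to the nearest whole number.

N ≈ 26,310

Marked at large before each occasion: Mᵢ = Σⱼ<ᵢ (Cⱼ − Rⱼ) → M1=0, M2=5199, M3=7802, M4=9284, M5=13014, M6=16662
Σ MᵢCᵢ = 0·5199 + 5199·3244 + 7802·2105 + 9284·5764 + 13014·7220 + 16662·4506 = 0 + 16865556 + 16423210 + 53512976 + 93961080 + 75078972 = 255841794
Σ Rᵢ = 0 + 641 + 623 + 2034 + 3572 + 2854 = 9724
N̂ = 255841794 / 9724 ≈ 26310.3 → 26310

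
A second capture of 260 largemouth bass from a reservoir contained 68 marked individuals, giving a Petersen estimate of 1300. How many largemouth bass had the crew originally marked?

From N = M·C/R: M = N·R / C = 1300·68 / 260 = 88400 / 260 = 340.

M = 340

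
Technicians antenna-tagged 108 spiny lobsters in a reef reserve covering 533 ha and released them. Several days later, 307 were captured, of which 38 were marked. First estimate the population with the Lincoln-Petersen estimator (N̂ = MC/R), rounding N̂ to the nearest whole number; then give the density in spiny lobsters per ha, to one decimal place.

N̂ = 108·307/38 = 33156/38 ≈ 872.5 → 873
Density = N̂ / area = 873 / 533 ≈ 1.64 → 1.6 per ha

density ≈ 1.6 spiny lobsters per ha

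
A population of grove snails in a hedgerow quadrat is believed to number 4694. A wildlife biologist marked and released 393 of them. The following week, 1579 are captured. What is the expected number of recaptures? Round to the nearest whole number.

Expected recaptures E[R] = M·C / N.
E[R] = 393 × 1579 / 4694 = 620547 / 4694 ≈ 132.2 → 132

expected recaptures ≈ 132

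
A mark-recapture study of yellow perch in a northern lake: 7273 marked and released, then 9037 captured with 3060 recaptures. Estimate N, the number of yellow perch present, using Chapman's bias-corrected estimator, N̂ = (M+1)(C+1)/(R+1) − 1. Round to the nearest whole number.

N ≈ 21,476

N̂ = (7273+1)(9037+1)/(3060+1) − 1 = 7274·9038/3061 − 1
= 65742412/3061 − 1 ≈ 21477.4 − 1 ≈ 21476.4 → 21476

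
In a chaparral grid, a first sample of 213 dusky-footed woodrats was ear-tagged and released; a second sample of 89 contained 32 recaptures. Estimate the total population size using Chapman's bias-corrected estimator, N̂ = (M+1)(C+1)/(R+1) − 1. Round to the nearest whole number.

N ≈ 583

N̂ = (213+1)(89+1)/(32+1) − 1 = 214·90/33 − 1
= 19260/33 − 1 ≈ 583.6 − 1 ≈ 582.6 → 583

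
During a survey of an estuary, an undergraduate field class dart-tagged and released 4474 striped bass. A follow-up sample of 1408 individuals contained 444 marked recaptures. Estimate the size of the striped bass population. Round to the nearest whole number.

N ≈ 14,188

N = (4474 × 1408) / 444 = 6299392 / 444 ≈ 14187.8 → 14188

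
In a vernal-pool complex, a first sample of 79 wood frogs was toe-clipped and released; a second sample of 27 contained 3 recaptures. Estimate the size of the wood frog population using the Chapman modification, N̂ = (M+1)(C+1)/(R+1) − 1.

N̂ = (79+1)(27+1)/(3+1) − 1 = 80·28/4 − 1
= 2240/4 − 1 = 560 − 1 = 559

N = 559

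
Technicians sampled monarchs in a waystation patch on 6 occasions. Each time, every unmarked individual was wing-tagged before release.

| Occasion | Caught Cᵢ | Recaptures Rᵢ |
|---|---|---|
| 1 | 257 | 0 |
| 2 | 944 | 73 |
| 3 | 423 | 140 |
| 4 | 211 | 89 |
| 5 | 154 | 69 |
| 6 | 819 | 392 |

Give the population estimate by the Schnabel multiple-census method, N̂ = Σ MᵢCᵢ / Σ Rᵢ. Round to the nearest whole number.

N ≈ 3380

Marked at large before each occasion: Mᵢ = Σⱼ<ᵢ (Cⱼ − Rⱼ) → M1=0, M2=257, M3=1128, M4=1411, M5=1533, M6=1618
Σ MᵢCᵢ = 0·257 + 257·944 + 1128·423 + 1411·211 + 1533·154 + 1618·819 = 0 + 242608 + 477144 + 297721 + 236082 + 1325142 = 2578697
Σ Rᵢ = 0 + 73 + 140 + 89 + 69 + 392 = 763
N̂ = 2578697 / 763 ≈ 3379.7 → 3380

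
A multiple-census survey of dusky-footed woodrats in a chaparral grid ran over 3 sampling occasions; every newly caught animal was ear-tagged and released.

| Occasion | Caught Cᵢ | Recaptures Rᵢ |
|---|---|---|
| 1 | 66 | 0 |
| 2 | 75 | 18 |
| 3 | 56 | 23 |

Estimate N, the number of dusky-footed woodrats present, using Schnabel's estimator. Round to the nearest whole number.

Marked at large before each occasion: Mᵢ = Σⱼ<ᵢ (Cⱼ − Rⱼ) → M1=0, M2=66, M3=123
Σ MᵢCᵢ = 0·66 + 66·75 + 123·56 = 0 + 4950 + 6888 = 11838
Σ Rᵢ = 0 + 18 + 23 = 41
N̂ = 11838 / 41 ≈ 288.7 → 289

N ≈ 289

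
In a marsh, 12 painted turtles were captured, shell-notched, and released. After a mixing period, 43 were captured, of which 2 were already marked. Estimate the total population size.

N = 258

N = (12 × 43) / 2 = 516 / 2 = 258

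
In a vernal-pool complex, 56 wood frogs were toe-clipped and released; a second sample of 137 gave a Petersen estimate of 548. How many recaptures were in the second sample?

From N = M·C/R: R = M·C / N = 56·137 / 548 = 7672 / 548 = 14.

R = 14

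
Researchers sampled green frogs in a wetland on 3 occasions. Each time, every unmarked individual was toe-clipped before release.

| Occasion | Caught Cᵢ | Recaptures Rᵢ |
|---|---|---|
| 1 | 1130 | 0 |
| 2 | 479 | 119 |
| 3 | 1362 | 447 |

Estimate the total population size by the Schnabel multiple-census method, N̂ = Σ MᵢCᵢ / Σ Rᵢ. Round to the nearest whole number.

N ≈ 4542

Marked at large before each occasion: Mᵢ = Σⱼ<ᵢ (Cⱼ − Rⱼ) → M1=0, M2=1130, M3=1490
Σ MᵢCᵢ = 0·1130 + 1130·479 + 1490·1362 = 0 + 541270 + 2029380 = 2570650
Σ Rᵢ = 0 + 119 + 447 = 566
N̂ = 2570650 / 566 ≈ 4541.8 → 4542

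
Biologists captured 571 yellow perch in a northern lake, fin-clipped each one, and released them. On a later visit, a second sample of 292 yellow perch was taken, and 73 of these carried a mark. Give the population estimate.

N = 2284

N = (571 × 292) / 73 = 166732 / 73 = 2284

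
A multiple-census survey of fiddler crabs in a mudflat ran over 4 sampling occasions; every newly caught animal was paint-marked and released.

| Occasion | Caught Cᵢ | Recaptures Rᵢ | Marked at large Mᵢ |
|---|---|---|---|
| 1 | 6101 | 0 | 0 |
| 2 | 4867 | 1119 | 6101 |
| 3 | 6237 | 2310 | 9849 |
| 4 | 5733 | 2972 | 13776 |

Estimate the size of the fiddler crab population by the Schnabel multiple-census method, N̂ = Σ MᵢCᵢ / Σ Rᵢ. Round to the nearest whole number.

N ≈ 26,574

Σ MᵢCᵢ = 0·6101 + 6101·4867 + 9849·6237 + 13776·5733 = 0 + 29693567 + 61428213 + 78977808 = 170099588
Σ Rᵢ = 0 + 1119 + 2310 + 2972 = 6401
N̂ = 170099588 / 6401 ≈ 26573.9 → 26574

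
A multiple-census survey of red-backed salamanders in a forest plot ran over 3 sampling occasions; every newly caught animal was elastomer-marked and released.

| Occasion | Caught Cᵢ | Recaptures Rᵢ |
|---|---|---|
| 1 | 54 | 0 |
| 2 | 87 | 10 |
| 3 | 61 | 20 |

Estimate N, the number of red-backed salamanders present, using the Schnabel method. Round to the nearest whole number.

N ≈ 423

Marked at large before each occasion: Mᵢ = Σⱼ<ᵢ (Cⱼ − Rⱼ) → M1=0, M2=54, M3=131
Σ MᵢCᵢ = 0·54 + 54·87 + 131·61 = 0 + 4698 + 7991 = 12689
Σ Rᵢ = 0 + 10 + 20 = 30
N̂ = 12689 / 30 ≈ 423.0 → 423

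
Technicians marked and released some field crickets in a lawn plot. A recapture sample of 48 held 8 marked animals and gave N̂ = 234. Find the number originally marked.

From N = M·C/R: M = N·R / C = 234·8 / 48 = 1872 / 48 = 39.

M = 39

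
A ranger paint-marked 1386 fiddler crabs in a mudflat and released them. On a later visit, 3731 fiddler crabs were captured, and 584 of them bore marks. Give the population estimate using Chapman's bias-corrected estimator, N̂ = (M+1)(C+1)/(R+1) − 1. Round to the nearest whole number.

N̂ = (1386+1)(3731+1)/(584+1) − 1 = 1387·3732/585 − 1
= 5176284/585 − 1 ≈ 8848.3 − 1 ≈ 8847.3 → 8847

N ≈ 8847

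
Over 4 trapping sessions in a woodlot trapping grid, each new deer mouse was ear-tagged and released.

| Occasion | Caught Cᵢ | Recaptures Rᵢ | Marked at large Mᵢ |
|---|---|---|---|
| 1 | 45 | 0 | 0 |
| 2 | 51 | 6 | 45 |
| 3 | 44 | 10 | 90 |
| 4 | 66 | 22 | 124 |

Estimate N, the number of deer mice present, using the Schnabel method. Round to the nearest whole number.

N ≈ 380

Σ MᵢCᵢ = 0·45 + 45·51 + 90·44 + 124·66 = 0 + 2295 + 3960 + 8184 = 14439
Σ Rᵢ = 0 + 6 + 10 + 22 = 38
N̂ = 14439 / 38 ≈ 380.0 → 380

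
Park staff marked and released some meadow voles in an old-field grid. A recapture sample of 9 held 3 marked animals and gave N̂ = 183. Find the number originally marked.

From N = M·C/R: M = N·R / C = 183·3 / 9 = 549 / 9 = 61.

M = 61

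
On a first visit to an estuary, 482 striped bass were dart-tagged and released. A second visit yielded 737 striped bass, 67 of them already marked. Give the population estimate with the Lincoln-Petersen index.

N = (482 × 737) / 67 = 355234 / 67 = 5302

N = 5302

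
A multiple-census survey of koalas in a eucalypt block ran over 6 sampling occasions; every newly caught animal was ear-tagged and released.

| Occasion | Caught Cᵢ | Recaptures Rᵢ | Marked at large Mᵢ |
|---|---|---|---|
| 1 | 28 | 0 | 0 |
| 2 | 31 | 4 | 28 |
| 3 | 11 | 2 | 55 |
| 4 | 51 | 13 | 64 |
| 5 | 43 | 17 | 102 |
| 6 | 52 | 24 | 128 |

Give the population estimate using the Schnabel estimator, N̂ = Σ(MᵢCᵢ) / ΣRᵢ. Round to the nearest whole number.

N ≈ 263

Σ MᵢCᵢ = 0·28 + 28·31 + 55·11 + 64·51 + 102·43 + 128·52 = 0 + 868 + 605 + 3264 + 4386 + 6656 = 15779
Σ Rᵢ = 0 + 4 + 2 + 13 + 17 + 24 = 60
N̂ = 15779 / 60 ≈ 263.0 → 263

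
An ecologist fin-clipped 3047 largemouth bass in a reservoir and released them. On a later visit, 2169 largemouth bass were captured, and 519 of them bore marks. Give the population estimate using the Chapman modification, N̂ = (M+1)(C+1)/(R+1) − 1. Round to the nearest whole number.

N̂ = (3047+1)(2169+1)/(519+1) − 1 = 3048·2170/520 − 1
= 6614160/520 − 1 ≈ 12719.5 − 1 ≈ 12718.5 → 12719

N ≈ 12,719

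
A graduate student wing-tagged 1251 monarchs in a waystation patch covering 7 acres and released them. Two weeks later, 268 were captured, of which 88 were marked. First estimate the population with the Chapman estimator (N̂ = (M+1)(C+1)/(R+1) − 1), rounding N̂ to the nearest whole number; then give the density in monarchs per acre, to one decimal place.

density ≈ 540.4 monarchs per acre

N̂ = 1252·269/89 − 1 = 336788/89 − 1 ≈ 3783.1 → 3783
Density = N̂ / area = 3783 / 7 ≈ 540.43 → 540.4 per acre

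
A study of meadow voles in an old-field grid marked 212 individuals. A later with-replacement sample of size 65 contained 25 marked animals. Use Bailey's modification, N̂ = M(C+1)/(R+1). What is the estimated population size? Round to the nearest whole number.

N̂ = 212·(65+1)/(25+1) = 212·66/26 = 13992/26 ≈ 538.2 → 538

N ≈ 538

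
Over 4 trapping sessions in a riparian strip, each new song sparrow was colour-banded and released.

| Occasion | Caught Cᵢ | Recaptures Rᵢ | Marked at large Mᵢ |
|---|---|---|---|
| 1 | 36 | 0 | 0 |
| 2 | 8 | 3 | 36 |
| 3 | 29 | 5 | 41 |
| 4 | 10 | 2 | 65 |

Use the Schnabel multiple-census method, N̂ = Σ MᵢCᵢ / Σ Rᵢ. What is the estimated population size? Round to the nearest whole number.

Σ MᵢCᵢ = 0·36 + 36·8 + 41·29 + 65·10 = 0 + 288 + 1189 + 650 = 2127
Σ Rᵢ = 0 + 3 + 5 + 2 = 10
N̂ = 2127 / 10 ≈ 212.7 → 213

N ≈ 213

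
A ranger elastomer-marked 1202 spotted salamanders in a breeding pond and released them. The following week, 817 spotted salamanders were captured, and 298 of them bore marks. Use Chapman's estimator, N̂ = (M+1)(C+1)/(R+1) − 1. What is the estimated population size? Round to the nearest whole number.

N̂ = (1202+1)(817+1)/(298+1) − 1 = 1203·818/299 − 1
= 984054/299 − 1 ≈ 3291.2 − 1 ≈ 3290.2 → 3290

N ≈ 3290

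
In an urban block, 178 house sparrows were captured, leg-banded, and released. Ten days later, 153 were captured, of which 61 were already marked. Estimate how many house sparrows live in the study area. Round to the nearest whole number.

N = (178 × 153) / 61 = 27234 / 61 ≈ 446.46 → 446

N ≈ 446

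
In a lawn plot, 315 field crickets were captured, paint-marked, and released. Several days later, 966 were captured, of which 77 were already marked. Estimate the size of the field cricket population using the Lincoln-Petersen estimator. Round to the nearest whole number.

N ≈ 3952

If marked individuals mix randomly, R/C ≈ M/N, giving N ≈ M·C/R.
N = (315 × 966) / 77 = 304290 / 77 ≈ 3951.8 → 3952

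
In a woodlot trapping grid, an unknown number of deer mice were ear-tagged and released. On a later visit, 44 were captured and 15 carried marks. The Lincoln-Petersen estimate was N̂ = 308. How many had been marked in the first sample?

M = 105

From N = M·C/R: M = N·R / C = 308·15 / 44 = 4620 / 44 = 105.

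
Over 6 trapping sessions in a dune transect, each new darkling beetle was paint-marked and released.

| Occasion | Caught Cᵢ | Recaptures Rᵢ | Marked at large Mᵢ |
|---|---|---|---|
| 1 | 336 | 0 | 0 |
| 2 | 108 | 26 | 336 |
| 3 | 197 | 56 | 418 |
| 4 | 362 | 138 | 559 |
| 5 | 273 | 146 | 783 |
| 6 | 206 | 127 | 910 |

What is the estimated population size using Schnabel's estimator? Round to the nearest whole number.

Σ MᵢCᵢ = 0·336 + 336·108 + 418·197 + 559·362 + 783·273 + 910·206 = 0 + 36288 + 82346 + 202358 + 213759 + 187460 = 722211
Σ Rᵢ = 0 + 26 + 56 + 138 + 146 + 127 = 493
N̂ = 722211 / 493 ≈ 1464.9 → 1465

N ≈ 1465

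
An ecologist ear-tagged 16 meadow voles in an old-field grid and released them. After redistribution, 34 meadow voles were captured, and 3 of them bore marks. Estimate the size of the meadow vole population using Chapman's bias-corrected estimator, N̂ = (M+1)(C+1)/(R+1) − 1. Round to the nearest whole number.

N ≈ 148

N̂ = (16+1)(34+1)/(3+1) − 1 = 17·35/4 − 1
= 595/4 − 1 ≈ 148.8 − 1 ≈ 147.8 → 148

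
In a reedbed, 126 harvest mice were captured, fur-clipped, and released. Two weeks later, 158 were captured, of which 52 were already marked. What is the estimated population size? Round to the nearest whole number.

N ≈ 383

Lincoln-Petersen assumes M/N = R/C, so N = M·C / R.
N = (126 × 158) / 52 = 19908 / 52 ≈ 382.8 → 383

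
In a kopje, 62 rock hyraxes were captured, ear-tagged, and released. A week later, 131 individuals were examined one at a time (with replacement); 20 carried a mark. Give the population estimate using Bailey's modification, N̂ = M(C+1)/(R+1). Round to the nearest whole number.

N ≈ 390

N̂ = 62·(131+1)/(20+1) = 62·132/21 = 8184/21 ≈ 389.7 → 390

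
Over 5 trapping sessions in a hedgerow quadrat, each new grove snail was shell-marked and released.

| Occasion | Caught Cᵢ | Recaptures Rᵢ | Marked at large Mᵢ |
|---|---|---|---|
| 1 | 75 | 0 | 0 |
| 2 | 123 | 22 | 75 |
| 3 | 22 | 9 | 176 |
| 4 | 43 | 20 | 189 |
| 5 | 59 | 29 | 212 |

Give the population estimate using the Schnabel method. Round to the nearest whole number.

N ≈ 422

Σ MᵢCᵢ = 0·75 + 75·123 + 176·22 + 189·43 + 212·59 = 0 + 9225 + 3872 + 8127 + 12508 = 33732
Σ Rᵢ = 0 + 22 + 9 + 20 + 29 = 80
N̂ = 33732 / 80 ≈ 421.6 → 422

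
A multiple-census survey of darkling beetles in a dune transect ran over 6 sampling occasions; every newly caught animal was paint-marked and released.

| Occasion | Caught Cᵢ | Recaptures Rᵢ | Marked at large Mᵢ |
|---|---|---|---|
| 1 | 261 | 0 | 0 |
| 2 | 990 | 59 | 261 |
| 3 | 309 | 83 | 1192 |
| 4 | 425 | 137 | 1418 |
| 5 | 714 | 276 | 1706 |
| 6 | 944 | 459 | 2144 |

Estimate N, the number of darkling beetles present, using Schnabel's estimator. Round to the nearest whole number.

Σ MᵢCᵢ = 0·261 + 261·990 + 1192·309 + 1418·425 + 1706·714 + 2144·944 = 0 + 258390 + 368328 + 602650 + 1218084 + 2023936 = 4471388
Σ Rᵢ = 0 + 59 + 83 + 137 + 276 + 459 = 1014
N̂ = 4471388 / 1014 ≈ 4409.7 → 4410

N ≈ 4410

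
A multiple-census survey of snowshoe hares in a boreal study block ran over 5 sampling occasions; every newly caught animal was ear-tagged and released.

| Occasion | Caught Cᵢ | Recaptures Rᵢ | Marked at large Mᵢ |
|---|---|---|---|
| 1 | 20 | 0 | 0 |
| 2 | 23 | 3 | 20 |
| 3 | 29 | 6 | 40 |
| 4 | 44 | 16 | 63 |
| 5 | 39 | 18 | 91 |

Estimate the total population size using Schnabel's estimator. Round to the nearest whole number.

Σ MᵢCᵢ = 0·20 + 20·23 + 40·29 + 63·44 + 91·39 = 0 + 460 + 1160 + 2772 + 3549 = 7941
Σ Rᵢ = 0 + 3 + 6 + 16 + 18 = 43
N̂ = 7941 / 43 ≈ 184.7 → 185

N ≈ 185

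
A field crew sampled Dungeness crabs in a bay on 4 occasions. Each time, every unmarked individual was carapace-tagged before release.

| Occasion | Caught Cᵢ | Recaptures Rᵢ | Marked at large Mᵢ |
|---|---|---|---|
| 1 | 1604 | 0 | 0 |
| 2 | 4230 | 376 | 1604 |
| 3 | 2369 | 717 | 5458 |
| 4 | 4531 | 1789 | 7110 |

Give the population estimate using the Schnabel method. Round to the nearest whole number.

Σ MᵢCᵢ = 0·1604 + 1604·4230 + 5458·2369 + 7110·4531 = 0 + 6784920 + 12930002 + 32215410 = 51930332
Σ Rᵢ = 0 + 376 + 717 + 1789 = 2882
N̂ = 51930332 / 2882 ≈ 18018.9 → 18019

N ≈ 18,019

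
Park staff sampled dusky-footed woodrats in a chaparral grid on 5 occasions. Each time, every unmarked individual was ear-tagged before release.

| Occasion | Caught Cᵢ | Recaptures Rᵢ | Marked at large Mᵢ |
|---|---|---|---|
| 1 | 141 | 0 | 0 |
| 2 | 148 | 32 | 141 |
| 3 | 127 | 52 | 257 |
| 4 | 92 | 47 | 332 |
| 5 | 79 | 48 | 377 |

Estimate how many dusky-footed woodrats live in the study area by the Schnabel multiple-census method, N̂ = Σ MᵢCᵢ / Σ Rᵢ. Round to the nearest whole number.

Σ MᵢCᵢ = 0·141 + 141·148 + 257·127 + 332·92 + 377·79 = 0 + 20868 + 32639 + 30544 + 29783 = 113834
Σ Rᵢ = 0 + 32 + 52 + 47 + 48 = 179
N̂ = 113834 / 179 ≈ 635.9 → 636

N ≈ 636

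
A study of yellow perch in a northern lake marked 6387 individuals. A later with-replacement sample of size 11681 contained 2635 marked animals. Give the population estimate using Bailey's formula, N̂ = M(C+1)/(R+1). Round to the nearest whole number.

N ≈ 28,305

N̂ = 6387·(11681+1)/(2635+1) = 6387·11682/2636 = 74612934/2636 ≈ 28305.4 → 28305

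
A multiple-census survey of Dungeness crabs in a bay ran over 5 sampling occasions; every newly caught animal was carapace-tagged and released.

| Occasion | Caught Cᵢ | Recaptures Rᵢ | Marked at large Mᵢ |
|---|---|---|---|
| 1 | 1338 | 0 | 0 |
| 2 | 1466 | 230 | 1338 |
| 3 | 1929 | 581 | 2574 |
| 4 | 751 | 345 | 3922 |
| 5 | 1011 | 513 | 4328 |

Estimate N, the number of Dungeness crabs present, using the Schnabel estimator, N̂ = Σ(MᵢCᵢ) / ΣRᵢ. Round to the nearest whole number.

Σ MᵢCᵢ = 0·1338 + 1338·1466 + 2574·1929 + 3922·751 + 4328·1011 = 0 + 1961508 + 4965246 + 2945422 + 4375608 = 14247784
Σ Rᵢ = 0 + 230 + 581 + 345 + 513 = 1669
N̂ = 14247784 / 1669 ≈ 8536.7 → 8537

N ≈ 8537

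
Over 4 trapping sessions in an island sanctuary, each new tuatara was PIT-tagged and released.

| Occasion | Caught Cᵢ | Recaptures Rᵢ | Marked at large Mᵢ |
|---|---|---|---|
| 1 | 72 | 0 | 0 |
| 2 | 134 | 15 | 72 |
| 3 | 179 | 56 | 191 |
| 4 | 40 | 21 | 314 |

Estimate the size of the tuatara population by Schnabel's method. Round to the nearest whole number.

Σ MᵢCᵢ = 0·72 + 72·134 + 191·179 + 314·40 = 0 + 9648 + 34189 + 12560 = 56397
Σ Rᵢ = 0 + 15 + 56 + 21 = 92
N̂ = 56397 / 92 ≈ 613.0 → 613

N ≈ 613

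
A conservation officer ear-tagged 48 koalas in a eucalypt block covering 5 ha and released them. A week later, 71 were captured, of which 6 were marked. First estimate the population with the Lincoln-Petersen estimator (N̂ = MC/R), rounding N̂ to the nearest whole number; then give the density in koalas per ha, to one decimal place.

density ≈ 113.6 koalas per ha

N̂ = 48·71/6 = 3408/6 = 568
Density = N̂ / area = 568 / 5 ≈ 113.60 → 113.6 per ha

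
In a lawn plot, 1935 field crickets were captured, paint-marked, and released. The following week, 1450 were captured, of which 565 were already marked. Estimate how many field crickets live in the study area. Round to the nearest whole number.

If marked individuals mix randomly, R/C ≈ M/N, giving N ≈ M·C/R.
N = (1935 × 1450) / 565 = 2805750 / 565 ≈ 4965.9 → 4966

N ≈ 4966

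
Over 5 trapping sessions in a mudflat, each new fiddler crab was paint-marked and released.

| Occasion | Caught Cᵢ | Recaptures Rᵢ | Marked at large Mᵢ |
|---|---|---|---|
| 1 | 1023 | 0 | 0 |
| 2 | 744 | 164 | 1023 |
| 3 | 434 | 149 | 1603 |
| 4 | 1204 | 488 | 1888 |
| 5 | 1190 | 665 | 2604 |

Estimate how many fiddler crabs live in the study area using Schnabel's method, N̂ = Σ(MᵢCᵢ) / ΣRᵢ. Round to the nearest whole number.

N ≈ 4658

Σ MᵢCᵢ = 0·1023 + 1023·744 + 1603·434 + 1888·1204 + 2604·1190 = 0 + 761112 + 695702 + 2273152 + 3098760 = 6828726
Σ Rᵢ = 0 + 164 + 149 + 488 + 665 = 1466
N̂ = 6828726 / 1466 ≈ 4658.1 → 4658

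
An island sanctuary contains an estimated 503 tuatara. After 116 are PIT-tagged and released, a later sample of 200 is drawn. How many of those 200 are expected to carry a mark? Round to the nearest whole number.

expected recaptures ≈ 46

Expected recaptures E[R] = M·C / N.
E[R] = 116 × 200 / 503 = 23200 / 503 ≈ 46.1 → 46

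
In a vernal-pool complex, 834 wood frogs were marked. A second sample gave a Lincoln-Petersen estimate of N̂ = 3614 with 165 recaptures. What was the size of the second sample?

C = 715

From N = M·C/R: C = N·R / M = 3614·165 / 834 = 596310 / 834 = 715.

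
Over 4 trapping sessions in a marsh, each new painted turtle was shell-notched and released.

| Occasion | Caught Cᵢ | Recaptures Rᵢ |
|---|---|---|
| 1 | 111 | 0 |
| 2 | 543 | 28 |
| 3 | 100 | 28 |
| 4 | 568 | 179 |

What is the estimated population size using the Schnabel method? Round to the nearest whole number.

Marked at large before each occasion: Mᵢ = Σⱼ<ᵢ (Cⱼ − Rⱼ) → M1=0, M2=111, M3=626, M4=698
Σ MᵢCᵢ = 0·111 + 111·543 + 626·100 + 698·568 = 0 + 60273 + 62600 + 396464 = 519337
Σ Rᵢ = 0 + 28 + 28 + 179 = 235
N̂ = 519337 / 235 ≈ 2209.9 → 2210

N ≈ 2210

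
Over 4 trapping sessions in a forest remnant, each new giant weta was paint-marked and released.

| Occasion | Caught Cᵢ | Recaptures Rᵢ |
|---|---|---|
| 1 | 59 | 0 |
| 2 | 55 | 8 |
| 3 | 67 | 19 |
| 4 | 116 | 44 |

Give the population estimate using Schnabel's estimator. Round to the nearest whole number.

N ≈ 397

Marked at large before each occasion: Mᵢ = Σⱼ<ᵢ (Cⱼ − Rⱼ) → M1=0, M2=59, M3=106, M4=154
Σ MᵢCᵢ = 0·59 + 59·55 + 106·67 + 154·116 = 0 + 3245 + 7102 + 17864 = 28211
Σ Rᵢ = 0 + 8 + 19 + 44 = 71
N̂ = 28211 / 71 ≈ 397.3 → 397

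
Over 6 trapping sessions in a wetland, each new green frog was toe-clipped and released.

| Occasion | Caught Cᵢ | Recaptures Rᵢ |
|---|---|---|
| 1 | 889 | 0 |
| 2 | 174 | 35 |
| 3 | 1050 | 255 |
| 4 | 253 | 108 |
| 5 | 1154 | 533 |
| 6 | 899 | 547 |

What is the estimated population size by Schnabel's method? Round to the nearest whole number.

N ≈ 4258

Marked at large before each occasion: Mᵢ = Σⱼ<ᵢ (Cⱼ − Rⱼ) → M1=0, M2=889, M3=1028, M4=1823, M5=1968, M6=2589
Σ MᵢCᵢ = 0·889 + 889·174 + 1028·1050 + 1823·253 + 1968·1154 + 2589·899 = 0 + 154686 + 1079400 + 461219 + 2271072 + 2327511 = 6293888
Σ Rᵢ = 0 + 35 + 255 + 108 + 533 + 547 = 1478
N̂ = 6293888 / 1478 ≈ 4258.4 → 4258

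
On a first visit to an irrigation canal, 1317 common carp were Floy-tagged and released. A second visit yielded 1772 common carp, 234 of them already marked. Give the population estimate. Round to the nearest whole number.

N ≈ 9973

If marked individuals mix randomly, R/C ≈ M/N, giving N ≈ M·C/R.
N = (1317 × 1772) / 234 = 2333724 / 234 ≈ 9973.2 → 9973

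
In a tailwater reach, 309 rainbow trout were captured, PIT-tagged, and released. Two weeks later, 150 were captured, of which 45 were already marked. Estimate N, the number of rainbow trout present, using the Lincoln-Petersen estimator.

N = 1030

N = (309 × 150) / 45 = 46350 / 45 = 1030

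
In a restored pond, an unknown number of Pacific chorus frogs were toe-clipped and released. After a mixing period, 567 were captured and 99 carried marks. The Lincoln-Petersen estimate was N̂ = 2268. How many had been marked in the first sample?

M = 396

From N = M·C/R: M = N·R / C = 2268·99 / 567 = 224532 / 567 = 396.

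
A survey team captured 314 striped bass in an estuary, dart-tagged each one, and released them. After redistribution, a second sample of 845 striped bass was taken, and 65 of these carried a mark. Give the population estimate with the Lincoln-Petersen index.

N = (314 × 845) / 65 = 265330 / 65 = 4082

N = 4082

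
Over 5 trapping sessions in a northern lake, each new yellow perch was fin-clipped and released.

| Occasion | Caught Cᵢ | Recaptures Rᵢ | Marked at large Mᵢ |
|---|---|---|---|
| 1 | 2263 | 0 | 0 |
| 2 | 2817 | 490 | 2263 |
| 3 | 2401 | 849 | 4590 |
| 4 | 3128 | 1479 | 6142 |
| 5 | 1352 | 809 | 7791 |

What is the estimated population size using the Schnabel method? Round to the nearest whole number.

Σ MᵢCᵢ = 0·2263 + 2263·2817 + 4590·2401 + 6142·3128 + 7791·1352 = 0 + 6374871 + 11020590 + 19212176 + 10533432 = 47141069
Σ Rᵢ = 0 + 490 + 849 + 1479 + 809 = 3627
N̂ = 47141069 / 3627 ≈ 12997.3 → 12997

N ≈ 12,997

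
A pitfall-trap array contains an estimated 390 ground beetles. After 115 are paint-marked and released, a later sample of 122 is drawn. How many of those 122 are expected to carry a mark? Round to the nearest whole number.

expected recaptures ≈ 36

The marked fraction of the population is 115/390, so in a sample of 122 expect C·(M/N) marked.
E[R] = 115 × 122 / 390 = 14030 / 390 ≈ 36.0 → 36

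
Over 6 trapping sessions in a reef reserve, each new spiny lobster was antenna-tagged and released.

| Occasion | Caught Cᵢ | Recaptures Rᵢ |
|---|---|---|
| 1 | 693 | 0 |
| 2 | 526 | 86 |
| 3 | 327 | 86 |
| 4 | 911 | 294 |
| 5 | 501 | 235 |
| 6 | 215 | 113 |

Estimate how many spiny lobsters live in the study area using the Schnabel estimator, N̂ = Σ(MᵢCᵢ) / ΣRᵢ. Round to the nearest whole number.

N ≈ 4262

Marked at large before each occasion: Mᵢ = Σⱼ<ᵢ (Cⱼ − Rⱼ) → M1=0, M2=693, M3=1133, M4=1374, M5=1991, M6=2257
Σ MᵢCᵢ = 0·693 + 693·526 + 1133·327 + 1374·911 + 1991·501 + 2257·215 = 0 + 364518 + 370491 + 1251714 + 997491 + 485255 = 3469469
Σ Rᵢ = 0 + 86 + 86 + 294 + 235 + 113 = 814
N̂ = 3469469 / 814 ≈ 4262.2 → 4262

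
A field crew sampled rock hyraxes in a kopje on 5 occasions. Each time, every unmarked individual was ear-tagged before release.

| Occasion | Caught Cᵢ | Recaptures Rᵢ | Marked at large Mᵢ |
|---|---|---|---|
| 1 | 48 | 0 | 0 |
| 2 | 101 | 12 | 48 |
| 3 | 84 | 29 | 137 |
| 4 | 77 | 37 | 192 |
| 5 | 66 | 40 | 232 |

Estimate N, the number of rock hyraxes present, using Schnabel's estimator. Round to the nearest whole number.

Σ MᵢCᵢ = 0·48 + 48·101 + 137·84 + 192·77 + 232·66 = 0 + 4848 + 11508 + 14784 + 15312 = 46452
Σ Rᵢ = 0 + 12 + 29 + 37 + 40 = 118
N̂ = 46452 / 118 ≈ 393.7 → 394

N ≈ 394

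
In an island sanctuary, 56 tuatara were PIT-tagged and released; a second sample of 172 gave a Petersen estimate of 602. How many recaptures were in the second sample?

From N = M·C/R: R = M·C / N = 56·172 / 602 = 9632 / 602 = 16.

R = 16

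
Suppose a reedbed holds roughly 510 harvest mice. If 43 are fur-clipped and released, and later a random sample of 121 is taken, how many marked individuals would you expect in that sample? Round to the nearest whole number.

expected recaptures ≈ 10

The marked fraction of the population is 43/510, so in a sample of 121 expect C·(M/N) marked.
E[R] = 43 × 121 / 510 = 5203 / 510 ≈ 10.2 → 10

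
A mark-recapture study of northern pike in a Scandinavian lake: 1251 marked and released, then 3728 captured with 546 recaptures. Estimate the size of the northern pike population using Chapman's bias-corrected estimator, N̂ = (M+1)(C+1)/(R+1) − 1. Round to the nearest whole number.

N̂ = (1251+1)(3728+1)/(546+1) − 1 = 1252·3729/547 − 1
= 4668708/547 − 1 ≈ 8535.1 − 1 ≈ 8534.1 → 8534

N ≈ 8534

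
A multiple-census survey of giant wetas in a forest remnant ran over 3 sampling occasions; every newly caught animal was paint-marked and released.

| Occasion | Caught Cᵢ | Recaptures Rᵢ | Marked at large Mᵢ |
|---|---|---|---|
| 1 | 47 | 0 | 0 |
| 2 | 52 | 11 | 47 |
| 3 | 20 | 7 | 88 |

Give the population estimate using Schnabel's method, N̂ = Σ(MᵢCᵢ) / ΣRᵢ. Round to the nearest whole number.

Σ MᵢCᵢ = 0·47 + 47·52 + 88·20 = 0 + 2444 + 1760 = 4204
Σ Rᵢ = 0 + 11 + 7 = 18
N̂ = 4204 / 18 ≈ 233.6 → 234

N ≈ 234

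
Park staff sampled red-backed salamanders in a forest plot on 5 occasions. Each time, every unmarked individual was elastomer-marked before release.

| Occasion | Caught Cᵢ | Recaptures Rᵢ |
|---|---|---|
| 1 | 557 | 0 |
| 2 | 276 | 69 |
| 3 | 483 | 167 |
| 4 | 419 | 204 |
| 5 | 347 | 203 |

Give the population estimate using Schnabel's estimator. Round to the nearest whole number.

N ≈ 2216

Marked at large before each occasion: Mᵢ = Σⱼ<ᵢ (Cⱼ − Rⱼ) → M1=0, M2=557, M3=764, M4=1080, M5=1295
Σ MᵢCᵢ = 0·557 + 557·276 + 764·483 + 1080·419 + 1295·347 = 0 + 153732 + 369012 + 452520 + 449365 = 1424629
Σ Rᵢ = 0 + 69 + 167 + 204 + 203 = 643
N̂ = 1424629 / 643 ≈ 2215.6 → 2216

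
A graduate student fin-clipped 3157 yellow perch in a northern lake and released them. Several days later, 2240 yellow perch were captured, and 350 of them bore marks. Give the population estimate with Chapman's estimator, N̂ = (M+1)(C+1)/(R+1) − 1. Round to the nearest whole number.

N̂ = (3157+1)(2240+1)/(350+1) − 1 = 3158·2241/351 − 1
= 7077078/351 − 1 ≈ 20162.6 − 1 ≈ 20161.6 → 20162

N ≈ 20,162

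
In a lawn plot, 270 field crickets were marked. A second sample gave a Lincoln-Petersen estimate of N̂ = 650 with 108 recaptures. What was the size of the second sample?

C = 260

From N = M·C/R: C = N·R / M = 650·108 / 270 = 70200 / 270 = 260.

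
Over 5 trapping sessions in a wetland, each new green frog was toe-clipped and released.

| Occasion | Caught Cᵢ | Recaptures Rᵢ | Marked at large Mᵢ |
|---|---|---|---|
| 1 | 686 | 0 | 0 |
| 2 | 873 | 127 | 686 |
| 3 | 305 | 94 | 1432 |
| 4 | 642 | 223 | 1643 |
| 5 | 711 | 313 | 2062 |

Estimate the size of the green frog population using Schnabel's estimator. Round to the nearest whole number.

N ≈ 4698

Σ MᵢCᵢ = 0·686 + 686·873 + 1432·305 + 1643·642 + 2062·711 = 0 + 598878 + 436760 + 1054806 + 1466082 = 3556526
Σ Rᵢ = 0 + 127 + 94 + 223 + 313 = 757
N̂ = 3556526 / 757 ≈ 4698.2 → 4698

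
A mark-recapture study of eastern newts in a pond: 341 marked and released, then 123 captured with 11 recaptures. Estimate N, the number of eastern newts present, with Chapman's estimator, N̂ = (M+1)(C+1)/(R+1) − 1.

N = 3533

N̂ = (341+1)(123+1)/(11+1) − 1 = 342·124/12 − 1
= 42408/12 − 1 = 3534 − 1 = 3533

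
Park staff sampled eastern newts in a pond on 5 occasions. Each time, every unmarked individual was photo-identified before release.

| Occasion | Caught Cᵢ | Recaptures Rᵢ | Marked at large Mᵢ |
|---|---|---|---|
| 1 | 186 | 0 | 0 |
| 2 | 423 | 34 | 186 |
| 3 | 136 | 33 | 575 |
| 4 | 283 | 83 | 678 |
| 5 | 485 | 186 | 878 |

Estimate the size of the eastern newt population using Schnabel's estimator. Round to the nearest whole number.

N ≈ 2305

Σ MᵢCᵢ = 0·186 + 186·423 + 575·136 + 678·283 + 878·485 = 0 + 78678 + 78200 + 191874 + 425830 = 774582
Σ Rᵢ = 0 + 34 + 33 + 83 + 186 = 336
N̂ = 774582 / 336 ≈ 2305.3 → 2305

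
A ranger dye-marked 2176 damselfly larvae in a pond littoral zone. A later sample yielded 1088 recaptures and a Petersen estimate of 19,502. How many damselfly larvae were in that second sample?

C = 9751

From N = M·C/R: C = N·R / M = 19502·1088 / 2176 = 21218176 / 2176 = 9751.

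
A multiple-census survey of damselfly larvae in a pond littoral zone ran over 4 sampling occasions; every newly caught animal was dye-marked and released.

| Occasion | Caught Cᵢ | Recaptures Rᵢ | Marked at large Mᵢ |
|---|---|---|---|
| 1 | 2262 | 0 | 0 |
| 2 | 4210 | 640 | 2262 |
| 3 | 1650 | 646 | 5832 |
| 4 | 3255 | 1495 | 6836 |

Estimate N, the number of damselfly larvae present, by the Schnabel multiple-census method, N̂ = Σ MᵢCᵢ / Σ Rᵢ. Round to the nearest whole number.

N ≈ 14,886

Σ MᵢCᵢ = 0·2262 + 2262·4210 + 5832·1650 + 6836·3255 = 0 + 9523020 + 9622800 + 22251180 = 41397000
Σ Rᵢ = 0 + 640 + 646 + 1495 = 2781
N̂ = 41397000 / 2781 ≈ 14885.7 → 14886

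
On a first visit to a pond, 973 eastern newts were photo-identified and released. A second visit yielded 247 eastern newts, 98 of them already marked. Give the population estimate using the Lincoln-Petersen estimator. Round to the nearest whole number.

N = (973 × 247) / 98 = 240331 / 98 ≈ 2452.4 → 2452

N ≈ 2452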